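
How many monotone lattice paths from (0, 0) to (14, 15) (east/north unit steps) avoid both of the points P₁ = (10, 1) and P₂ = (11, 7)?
Number of paths = 72286845

Inclusion–exclusion. Total paths: C(29, 14) = 77558760. Through P₁: C(11, 10)·C(18, 4) = 33660. Through P₂: C(18, 11)·C(11, 3) = 5250960. Since P₁ is strictly southwest of P₂, a monotone path through both must visit P₁ then P₂; paths through both = C(11, 10)·C(7, 1)·C(11, 3) = 12705. Avoid both = 77558760 − 33660 − 5250960 + 12705 = 72286845.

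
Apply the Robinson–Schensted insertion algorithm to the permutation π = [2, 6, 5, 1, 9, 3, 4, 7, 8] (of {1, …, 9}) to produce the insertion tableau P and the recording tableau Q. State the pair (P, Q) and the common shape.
P = [1, 3, 4, 7, 8] / [2, 5, 9] / [6];  Q = [1, 2, 5, 8, 9] / [3, 6, 7] / [4];  common shape = (5, 3, 1)

Row-insert the values π_1, π_2, … into P one at a time, bumping the leftmost entry strictly greater than the inserted value down to the next row. The recording tableau Q records, in position (i, j), the step at which that cell was added to P.
  Insert 2 (step 1): P = [2];  Q = [1]
  Insert 6 (step 2): P = [2, 6];  Q = [1, 2]
  Insert 5 (step 3): P = [2, 5] / [6];  Q = [1, 2] / [3]
  Insert 1 (step 4): P = [1, 5] / [2] / [6];  Q = [1, 2] / [3] / [4]
  Insert 9 (step 5): P = [1, 5, 9] / [2] / [6];  Q = [1, 2, 5] / [3] / [4]
  Insert 3 (step 6): P = [1, 3, 9] / [2, 5] / [6];  Q = [1, 2, 5] / [3, 6] / [4]
  Insert 4 (step 7): P = [1, 3, 4] / [2, 5, 9] / [6];  Q = [1, 2, 5] / [3, 6, 7] / [4]
  Insert 7 (step 8): P = [1, 3, 4, 7] / [2, 5, 9] / [6];  Q = [1, 2, 5, 8] / [3, 6, 7] / [4]
  Insert 8 (step 9): P = [1, 3, 4, 7, 8] / [2, 5, 9] / [6];  Q = [1, 2, 5, 8, 9] / [3, 6, 7] / [4]
Final shape: (5, 3, 1).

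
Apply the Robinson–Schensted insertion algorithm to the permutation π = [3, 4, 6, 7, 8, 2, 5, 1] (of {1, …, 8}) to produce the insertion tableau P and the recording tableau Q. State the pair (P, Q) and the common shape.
P = [1, 4, 5, 7, 8] / [2, 6] / [3];  Q = [1, 2, 3, 4, 5] / [6, 7] / [8];  common shape = (5, 2, 1)

Row-insert the values π_1, π_2, … into P one at a time, bumping the leftmost entry strictly greater than the inserted value down to the next row. The recording tableau Q records, in position (i, j), the step at which that cell was added to P.
  Insert 3 (step 1): P = [3];  Q = [1]
  Insert 4 (step 2): P = [3, 4];  Q = [1, 2]
  Insert 6 (step 3): P = [3, 4, 6];  Q = [1, 2, 3]
  Insert 7 (step 4): P = [3, 4, 6, 7];  Q = [1, 2, 3, 4]
  Insert 8 (step 5): P = [3, 4, 6, 7, 8];  Q = [1, 2, 3, 4, 5]
  Insert 2 (step 6): P = [2, 4, 6, 7, 8] / [3];  Q = [1, 2, 3, 4, 5] / [6]
  Insert 5 (step 7): P = [2, 4, 5, 7, 8] / [3, 6];  Q = [1, 2, 3, 4, 5] / [6, 7]
  Insert 1 (step 8): P = [1, 4, 5, 7, 8] / [2, 6] / [3];  Q = [1, 2, 3, 4, 5] / [6, 7] / [8]
Final shape: (5, 2, 1).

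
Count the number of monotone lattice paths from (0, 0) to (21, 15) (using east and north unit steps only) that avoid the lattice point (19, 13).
Number of paths = 3483660960

Total paths from (0, 0) to (21, 15): C(36, 21) = 5567902560. Paths through (19, 13): (paths (0, 0) → (19, 13)) × (paths (19, 13) → (21, 15)) = C(32, 19) · C(4, 2) = 347373600 · 6 = 2084241600. Avoidance count = 5567902560 − 2084241600 = 3483660960.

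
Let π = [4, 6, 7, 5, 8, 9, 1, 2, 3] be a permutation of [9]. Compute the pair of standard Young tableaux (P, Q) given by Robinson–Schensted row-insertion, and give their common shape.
P = [1, 2, 3, 8, 9] / [4, 5, 7] / [6];  Q = [1, 2, 3, 5, 6] / [4, 8, 9] / [7];  common shape = (5, 3, 1)

Row-insert the values π_1, π_2, … into P one at a time, bumping the leftmost entry strictly greater than the inserted value down to the next row. The recording tableau Q records, in position (i, j), the step at which that cell was added to P.
  Insert 4 (step 1): P = [4];  Q = [1]
  Insert 6 (step 2): P = [4, 6];  Q = [1, 2]
  Insert 7 (step 3): P = [4, 6, 7];  Q = [1, 2, 3]
  Insert 5 (step 4): P = [4, 5, 7] / [6];  Q = [1, 2, 3] / [4]
  Insert 8 (step 5): P = [4, 5, 7, 8] / [6];  Q = [1, 2, 3, 5] / [4]
  Insert 9 (step 6): P = [4, 5, 7, 8, 9] / [6];  Q = [1, 2, 3, 5, 6] / [4]
  Insert 1 (step 7): P = [1, 5, 7, 8, 9] / [4] / [6];  Q = [1, 2, 3, 5, 6] / [4] / [7]
  Insert 2 (step 8): P = [1, 2, 7, 8, 9] / [4, 5] / [6];  Q = [1, 2, 3, 5, 6] / [4, 8] / [7]
  Insert 3 (step 9): P = [1, 2, 3, 8, 9] / [4, 5, 7] / [6];  Q = [1, 2, 3, 5, 6] / [4, 8, 9] / [7]
Final shape: (5, 3, 1).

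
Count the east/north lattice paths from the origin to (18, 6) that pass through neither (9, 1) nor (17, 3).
Number of paths = 111816

Inclusion–exclusion. Total paths: C(24, 18) = 134596. Through P₁: C(10, 9)·C(14, 9) = 20020. Through P₂: C(20, 17)·C(4, 1) = 4560. Since P₁ is strictly southwest of P₂, a monotone path through both must visit P₁ then P₂; paths through both = C(10, 9)·C(10, 8)·C(4, 1) = 1800. Avoid both = 134596 − 20020 − 4560 + 1800 = 111816.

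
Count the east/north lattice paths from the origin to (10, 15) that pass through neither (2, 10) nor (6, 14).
Number of paths = 3013118

Inclusion–exclusion. Total paths: C(25, 10) = 3268760. Through P₁: C(12, 2)·C(13, 8) = 84942. Through P₂: C(20, 6)·C(5, 4) = 193800. Since P₁ is strictly southwest of P₂, a monotone path through both must visit P₁ then P₂; paths through both = C(12, 2)·C(8, 4)·C(5, 4) = 23100. Avoid both = 3268760 − 84942 − 193800 + 23100 = 3013118.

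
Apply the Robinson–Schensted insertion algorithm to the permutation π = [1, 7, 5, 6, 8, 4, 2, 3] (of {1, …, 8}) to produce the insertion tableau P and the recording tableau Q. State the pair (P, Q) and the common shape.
P = [1, 2, 3, 8] / [4, 6] / [5] / [7];  Q = [1, 2, 4, 5] / [3, 8] / [6] / [7];  common shape = (4, 2, 1, 1)

Row-insert the values π_1, π_2, … into P one at a time, bumping the leftmost entry strictly greater than the inserted value down to the next row. The recording tableau Q records, in position (i, j), the step at which that cell was added to P.
  Insert 1 (step 1): P = [1];  Q = [1]
  Insert 7 (step 2): P = [1, 7];  Q = [1, 2]
  Insert 5 (step 3): P = [1, 5] / [7];  Q = [1, 2] / [3]
  Insert 6 (step 4): P = [1, 5, 6] / [7];  Q = [1, 2, 4] / [3]
  Insert 8 (step 5): P = [1, 5, 6, 8] / [7];  Q = [1, 2, 4, 5] / [3]
  Insert 4 (step 6): P = [1, 4, 6, 8] / [5] / [7];  Q = [1, 2, 4, 5] / [3] / [6]
  Insert 2 (step 7): P = [1, 2, 6, 8] / [4] / [5] / [7];  Q = [1, 2, 4, 5] / [3] / [6] / [7]
  Insert 3 (step 8): P = [1, 2, 3, 8] / [4, 6] / [5] / [7];  Q = [1, 2, 4, 5] / [3, 8] / [6] / [7]
Final shape: (4, 2, 1, 1).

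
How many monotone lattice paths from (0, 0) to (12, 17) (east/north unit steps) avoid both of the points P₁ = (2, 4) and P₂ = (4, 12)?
Number of paths = 33261330

Inclusion–exclusion. Total paths: C(29, 12) = 51895935. Through P₁: C(6, 2)·C(23, 10) = 17160990. Through P₂: C(16, 4)·C(13, 8) = 2342340. Since P₁ is strictly southwest of P₂, a monotone path through both must visit P₁ then P₂; paths through both = C(6, 2)·C(10, 2)·C(13, 8) = 868725. Avoid both = 51895935 − 17160990 − 2342340 + 868725 = 33261330.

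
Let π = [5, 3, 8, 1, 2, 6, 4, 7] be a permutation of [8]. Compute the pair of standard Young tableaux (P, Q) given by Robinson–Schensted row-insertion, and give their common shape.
P = [1, 2, 4, 7] / [3, 6] / [5, 8];  Q = [1, 3, 6, 8] / [2, 5] / [4, 7];  common shape = (4, 2, 2)

Row-insert the values π_1, π_2, … into P one at a time, bumping the leftmost entry strictly greater than the inserted value down to the next row. The recording tableau Q records, in position (i, j), the step at which that cell was added to P.
  Insert 5 (step 1): P = [5];  Q = [1]
  Insert 3 (step 2): P = [3] / [5];  Q = [1] / [2]
  Insert 8 (step 3): P = [3, 8] / [5];  Q = [1, 3] / [2]
  Insert 1 (step 4): P = [1, 8] / [3] / [5];  Q = [1, 3] / [2] / [4]
  Insert 2 (step 5): P = [1, 2] / [3, 8] / [5];  Q = [1, 3] / [2, 5] / [4]
  Insert 6 (step 6): P = [1, 2, 6] / [3, 8] / [5];  Q = [1, 3, 6] / [2, 5] / [4]
  Insert 4 (step 7): P = [1, 2, 4] / [3, 6] / [5, 8];  Q = [1, 3, 6] / [2, 5] / [4, 7]
  Insert 7 (step 8): P = [1, 2, 4, 7] / [3, 6] / [5, 8];  Q = [1, 3, 6, 8] / [2, 5] / [4, 7]
Final shape: (4, 2, 2).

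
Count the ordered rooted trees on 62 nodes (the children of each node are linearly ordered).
C_61 = 6182127958584855650487080847216336

These ordered rooted trees are counted by the Catalan number C_n = (1/(n + 1)) · C(2n, n). For n = 61: C_61 = (1/62) · C(122, 61) = 383291933432261050330199012527412832/62 = 6182127958584855650487080847216336.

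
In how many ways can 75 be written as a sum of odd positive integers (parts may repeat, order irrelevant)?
p_odd(75) = 48446

Enumerate partitions using only odd parts via the recurrence o(n, m) = o(n, m−2) + o(n−m, m) over odd m, starting from the largest odd part ≤ n. This gives p_odd(75) = 48446. (Euler's theorem: equals the count of distinct-part partitions.)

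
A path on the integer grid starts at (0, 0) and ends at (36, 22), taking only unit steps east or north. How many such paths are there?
Number of paths = 5621728217559090

A monotone lattice path from (0, 0) to (36, 22) consists of 36 east steps and 22 north steps in some order, so it is determined by which 36 of the 58 steps are east. The count is C(58, 36) = 5621728217559090.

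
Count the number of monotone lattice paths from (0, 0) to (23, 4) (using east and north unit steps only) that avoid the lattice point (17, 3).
Number of paths = 9570

Total paths from (0, 0) to (23, 4): C(27, 23) = 17550. Paths through (17, 3): (paths (0, 0) → (17, 3)) × (paths (17, 3) → (23, 4)) = C(20, 17) · C(7, 6) = 1140 · 7 = 7980. Avoidance count = 17550 − 7980 = 9570.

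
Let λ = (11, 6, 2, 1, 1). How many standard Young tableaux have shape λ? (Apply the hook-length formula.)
# SYT of shape (11, 6, 2, 1, 1) = 45265220

Hook-length formula: f^λ = n! / Π hook(c), product over all cells c of the Young diagram. For λ = (11, 6, 2, 1, 1), n = 21 boxes. Hook lengths by row (left-to-right, top-to-bottom): [15, 12, 10, 9, 8, 7, 5, 4, 3, 2, 1]; [9, 6, 4, 3, 2, 1]; [4, 1]; [2]; [1]. Product of hooks = 1128701952000. So f^λ = 21! / 1128701952000 = 51090942171709440000 / 1128701952000 = 45265220.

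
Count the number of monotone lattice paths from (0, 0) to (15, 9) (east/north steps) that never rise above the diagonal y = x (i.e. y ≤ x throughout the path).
Number of paths = 572033

By the reflection principle (André's argument), the number of monotone paths to (15, 9) with n ≤ m that never go above y = x is C(24, 15) − C(24, 16) = 1307504 − 735471 = 572033.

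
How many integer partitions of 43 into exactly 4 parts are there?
p(43, 4 parts) = 588

Partitions of n into exactly k parts are in bijection with partitions of n − k into at most k parts (subtract 1 from each part). So p(43, exactly 4) = p(39, parts ≤ 4). Computing via the recurrence p(m, j) = p(m, j−1) + p(m−j, j) gives 588.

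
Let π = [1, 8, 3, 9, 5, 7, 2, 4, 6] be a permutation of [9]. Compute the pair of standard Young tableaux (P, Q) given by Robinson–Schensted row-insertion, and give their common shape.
P = [1, 2, 4, 6] / [3, 5, 7] / [8, 9];  Q = [1, 2, 4, 6] / [3, 5, 9] / [7, 8];  common shape = (4, 3, 2)

Row-insert the values π_1, π_2, … into P one at a time, bumping the leftmost entry strictly greater than the inserted value down to the next row. The recording tableau Q records, in position (i, j), the step at which that cell was added to P.
  Insert 1 (step 1): P = [1];  Q = [1]
  Insert 8 (step 2): P = [1, 8];  Q = [1, 2]
  Insert 3 (step 3): P = [1, 3] / [8];  Q = [1, 2] / [3]
  Insert 9 (step 4): P = [1, 3, 9] / [8];  Q = [1, 2, 4] / [3]
  Insert 5 (step 5): P = [1, 3, 5] / [8, 9];  Q = [1, 2, 4] / [3, 5]
  Insert 7 (step 6): P = [1, 3, 5, 7] / [8, 9];  Q = [1, 2, 4, 6] / [3, 5]
  Insert 2 (step 7): P = [1, 2, 5, 7] / [3, 9] / [8];  Q = [1, 2, 4, 6] / [3, 5] / [7]
  Insert 4 (step 8): P = [1, 2, 4, 7] / [3, 5] / [8, 9];  Q = [1, 2, 4, 6] / [3, 5] / [7, 8]
  Insert 6 (step 9): P = [1, 2, 4, 6] / [3, 5, 7] / [8, 9];  Q = [1, 2, 4, 6] / [3, 5, 9] / [7, 8]
Final shape: (4, 3, 2).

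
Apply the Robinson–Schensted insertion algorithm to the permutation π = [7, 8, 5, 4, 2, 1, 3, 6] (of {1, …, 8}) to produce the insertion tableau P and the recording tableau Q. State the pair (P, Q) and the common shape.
P = [1, 3, 6] / [2, 8] / [4] / [5] / [7];  Q = [1, 2, 8] / [3, 7] / [4] / [5] / [6];  common shape = (3, 2, 1, 1, 1)

Row-insert the values π_1, π_2, … into P one at a time, bumping the leftmost entry strictly greater than the inserted value down to the next row. The recording tableau Q records, in position (i, j), the step at which that cell was added to P.
  Insert 7 (step 1): P = [7];  Q = [1]
  Insert 8 (step 2): P = [7, 8];  Q = [1, 2]
  Insert 5 (step 3): P = [5, 8] / [7];  Q = [1, 2] / [3]
  Insert 4 (step 4): P = [4, 8] / [5] / [7];  Q = [1, 2] / [3] / [4]
  Insert 2 (step 5): P = [2, 8] / [4] / [5] / [7];  Q = [1, 2] / [3] / [4] / [5]
  Insert 1 (step 6): P = [1, 8] / [2] / [4] / [5] / [7];  Q = [1, 2] / [3] / [4] / [5] / [6]
  Insert 3 (step 7): P = [1, 3] / [2, 8] / [4] / [5] / [7];  Q = [1, 2] / [3, 7] / [4] / [5] / [6]
  Insert 6 (step 8): P = [1, 3, 6] / [2, 8] / [4] / [5] / [7];  Q = [1, 2, 8] / [3, 7] / [4] / [5] / [6]
Final shape: (3, 2, 1, 1, 1).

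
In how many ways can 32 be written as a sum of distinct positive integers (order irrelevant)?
q(32) = 390

A partition into distinct parts is a strictly decreasing sequence summing to n. The recurrence d(n, m) = d(n, m−1) + d(n−m, m−1) (use part m at most once) with q(n) = d(n, n) gives q(32) = 390. (Euler's theorem: # distinct-part partitions = # odd-part partitions.)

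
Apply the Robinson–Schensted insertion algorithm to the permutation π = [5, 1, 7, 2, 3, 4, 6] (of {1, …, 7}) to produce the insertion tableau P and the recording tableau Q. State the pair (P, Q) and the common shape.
P = [1, 2, 3, 4, 6] / [5, 7];  Q = [1, 3, 5, 6, 7] / [2, 4];  common shape = (5, 2)

Row-insert the values π_1, π_2, … into P one at a time, bumping the leftmost entry strictly greater than the inserted value down to the next row. The recording tableau Q records, in position (i, j), the step at which that cell was added to P.
  Insert 5 (step 1): P = [5];  Q = [1]
  Insert 1 (step 2): P = [1] / [5];  Q = [1] / [2]
  Insert 7 (step 3): P = [1, 7] / [5];  Q = [1, 3] / [2]
  Insert 2 (step 4): P = [1, 2] / [5, 7];  Q = [1, 3] / [2, 4]
  Insert 3 (step 5): P = [1, 2, 3] / [5, 7];  Q = [1, 3, 5] / [2, 4]
  Insert 4 (step 6): P = [1, 2, 3, 4] / [5, 7];  Q = [1, 3, 5, 6] / [2, 4]
  Insert 6 (step 7): P = [1, 2, 3, 4, 6] / [5, 7];  Q = [1, 3, 5, 6, 7] / [2, 4]
Final shape: (5, 2).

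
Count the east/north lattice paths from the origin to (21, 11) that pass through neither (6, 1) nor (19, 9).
Number of paths = 73248340

Inclusion–exclusion. Total paths: C(32, 21) = 129024480. Through P₁: C(7, 6)·C(25, 15) = 22881320. Through P₂: C(28, 19)·C(4, 2) = 41441400. Since P₁ is strictly southwest of P₂, a monotone path through both must visit P₁ then P₂; paths through both = C(7, 6)·C(21, 13)·C(4, 2) = 8546580. Avoid both = 129024480 − 22881320 − 41441400 + 8546580 = 73248340.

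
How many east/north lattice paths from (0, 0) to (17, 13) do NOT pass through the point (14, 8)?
Number of paths = 101852730

Total paths from (0, 0) to (17, 13): C(30, 17) = 119759850. Paths through (14, 8): (paths (0, 0) → (14, 8)) × (paths (14, 8) → (17, 13)) = C(22, 14) · C(8, 3) = 319770 · 56 = 17907120. Avoidance count = 119759850 − 17907120 = 101852730.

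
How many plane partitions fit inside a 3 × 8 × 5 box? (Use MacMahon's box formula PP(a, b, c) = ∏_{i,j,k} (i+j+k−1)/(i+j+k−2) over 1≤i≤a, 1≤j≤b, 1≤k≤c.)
PP(3, 8, 5) = 61408347

Evaluate the triple product over i = 1..3, j = 1..8, k = 1..5. The factors are (2/1) · (3/2) · (4/3) · (5/4) · (6/5) · (3/2) · (4/3) · (5/4) · … (120 factors total). The numerators and denominators telescope so the product is an integer; carrying out the multiplication exactly gives PP(3, 8, 5) = 61408347.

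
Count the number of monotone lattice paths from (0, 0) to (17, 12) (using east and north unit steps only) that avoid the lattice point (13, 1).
Number of paths = 51876825

Total paths from (0, 0) to (17, 12): C(29, 17) = 51895935. Paths through (13, 1): (paths (0, 0) → (13, 1)) × (paths (13, 1) → (17, 12)) = C(14, 13) · C(15, 4) = 14 · 1365 = 19110. Avoidance count = 51895935 − 19110 = 51876825.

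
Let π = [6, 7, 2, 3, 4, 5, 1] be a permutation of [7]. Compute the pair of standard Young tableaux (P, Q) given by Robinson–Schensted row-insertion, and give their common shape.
P = [1, 3, 4, 5] / [2, 7] / [6];  Q = [1, 2, 5, 6] / [3, 4] / [7];  common shape = (4, 2, 1)

Row-insert the values π_1, π_2, … into P one at a time, bumping the leftmost entry strictly greater than the inserted value down to the next row. The recording tableau Q records, in position (i, j), the step at which that cell was added to P.
  Insert 6 (step 1): P = [6];  Q = [1]
  Insert 7 (step 2): P = [6, 7];  Q = [1, 2]
  Insert 2 (step 3): P = [2, 7] / [6];  Q = [1, 2] / [3]
  Insert 3 (step 4): P = [2, 3] / [6, 7];  Q = [1, 2] / [3, 4]
  Insert 4 (step 5): P = [2, 3, 4] / [6, 7];  Q = [1, 2, 5] / [3, 4]
  Insert 5 (step 6): P = [2, 3, 4, 5] / [6, 7];  Q = [1, 2, 5, 6] / [3, 4]
  Insert 1 (step 7): P = [1, 3, 4, 5] / [2, 7] / [6];  Q = [1, 2, 5, 6] / [3, 4] / [7]
Final shape: (4, 2, 1).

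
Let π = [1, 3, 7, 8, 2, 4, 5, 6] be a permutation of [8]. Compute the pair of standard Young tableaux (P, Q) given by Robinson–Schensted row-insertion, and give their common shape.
P = [1, 2, 4, 5, 6] / [3, 7, 8];  Q = [1, 2, 3, 4, 8] / [5, 6, 7];  common shape = (5, 3)

Row-insert the values π_1, π_2, … into P one at a time, bumping the leftmost entry strictly greater than the inserted value down to the next row. The recording tableau Q records, in position (i, j), the step at which that cell was added to P.
  Insert 1 (step 1): P = [1];  Q = [1]
  Insert 3 (step 2): P = [1, 3];  Q = [1, 2]
  Insert 7 (step 3): P = [1, 3, 7];  Q = [1, 2, 3]
  Insert 8 (step 4): P = [1, 3, 7, 8];  Q = [1, 2, 3, 4]
  Insert 2 (step 5): P = [1, 2, 7, 8] / [3];  Q = [1, 2, 3, 4] / [5]
  Insert 4 (step 6): P = [1, 2, 4, 8] / [3, 7];  Q = [1, 2, 3, 4] / [5, 6]
  Insert 5 (step 7): P = [1, 2, 4, 5] / [3, 7, 8];  Q = [1, 2, 3, 4] / [5, 6, 7]
  Insert 6 (step 8): P = [1, 2, 4, 5, 6] / [3, 7, 8];  Q = [1, 2, 3, 4, 8] / [5, 6, 7]
Final shape: (5, 3).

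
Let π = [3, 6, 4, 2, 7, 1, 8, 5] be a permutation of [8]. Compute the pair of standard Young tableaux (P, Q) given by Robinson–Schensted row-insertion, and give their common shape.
P = [1, 4, 5, 8] / [2, 7] / [3] / [6];  Q = [1, 2, 5, 7] / [3, 8] / [4] / [6];  common shape = (4, 2, 1, 1)

Row-insert the values π_1, π_2, … into P one at a time, bumping the leftmost entry strictly greater than the inserted value down to the next row. The recording tableau Q records, in position (i, j), the step at which that cell was added to P.
  Insert 3 (step 1): P = [3];  Q = [1]
  Insert 6 (step 2): P = [3, 6];  Q = [1, 2]
  Insert 4 (step 3): P = [3, 4] / [6];  Q = [1, 2] / [3]
  Insert 2 (step 4): P = [2, 4] / [3] / [6];  Q = [1, 2] / [3] / [4]
  Insert 7 (step 5): P = [2, 4, 7] / [3] / [6];  Q = [1, 2, 5] / [3] / [4]
  Insert 1 (step 6): P = [1, 4, 7] / [2] / [3] / [6];  Q = [1, 2, 5] / [3] / [4] / [6]
  Insert 8 (step 7): P = [1, 4, 7, 8] / [2] / [3] / [6];  Q = [1, 2, 5, 7] / [3] / [4] / [6]
  Insert 5 (step 8): P = [1, 4, 5, 8] / [2, 7] / [3] / [6];  Q = [1, 2, 5, 7] / [3, 8] / [4] / [6]
Final shape: (4, 2, 1, 1).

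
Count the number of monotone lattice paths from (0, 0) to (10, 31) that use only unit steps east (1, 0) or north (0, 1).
Number of paths = 1121099408

A monotone lattice path from (0, 0) to (10, 31) consists of 10 east steps and 31 north steps in some order, so it is determined by which 10 of the 41 steps are east. The count is C(41, 10) = 1121099408.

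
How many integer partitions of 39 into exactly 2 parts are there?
p(39, 2 parts) = 19

Partitions of n into exactly k parts are in bijection with partitions of n − k into at most k parts (subtract 1 from each part). So p(39, exactly 2) = p(37, parts ≤ 2). Computing via the recurrence p(m, j) = p(m, j−1) + p(m−j, j) gives 19.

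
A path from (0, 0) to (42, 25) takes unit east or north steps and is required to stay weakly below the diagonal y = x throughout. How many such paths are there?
Number of paths = 700533885926386512

By the reflection principle (André's argument), the number of monotone paths to (42, 25) with n ≤ m that never go above y = x is C(67, 42) − C(67, 43) = 1673497616379701112 − 972963730453314600 = 700533885926386512.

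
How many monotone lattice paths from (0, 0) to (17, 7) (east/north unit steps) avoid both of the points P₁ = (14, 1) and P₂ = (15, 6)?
Number of paths = 182322

Inclusion–exclusion. Total paths: C(24, 17) = 346104. Through P₁: C(15, 14)·C(9, 3) = 1260. Through P₂: C(21, 15)·C(3, 2) = 162792. Since P₁ is strictly southwest of P₂, a monotone path through both must visit P₁ then P₂; paths through both = C(15, 14)·C(6, 1)·C(3, 2) = 270. Avoid both = 346104 − 1260 − 162792 + 270 = 182322.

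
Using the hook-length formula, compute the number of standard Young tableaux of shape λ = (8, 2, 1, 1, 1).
# SYT of shape (8, 2, 1, 1, 1) = 3003

Hook-length formula: f^λ = n! / Π hook(c), product over all cells c of the Young diagram. For λ = (8, 2, 1, 1, 1), n = 13 boxes. Hook lengths by row (left-to-right, top-to-bottom): [12, 8, 6, 5, 4, 3, 2, 1]; [5, 1]; [3]; [2]; [1]. Product of hooks = 2073600. So f^λ = 13! / 2073600 = 6227020800 / 2073600 = 3003.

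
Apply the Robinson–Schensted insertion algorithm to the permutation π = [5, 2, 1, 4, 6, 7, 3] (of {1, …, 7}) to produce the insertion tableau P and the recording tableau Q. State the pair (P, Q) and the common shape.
P = [1, 3, 6, 7] / [2, 4] / [5];  Q = [1, 4, 5, 6] / [2, 7] / [3];  common shape = (4, 2, 1)

Row-insert the values π_1, π_2, … into P one at a time, bumping the leftmost entry strictly greater than the inserted value down to the next row. The recording tableau Q records, in position (i, j), the step at which that cell was added to P.
  Insert 5 (step 1): P = [5];  Q = [1]
  Insert 2 (step 2): P = [2] / [5];  Q = [1] / [2]
  Insert 1 (step 3): P = [1] / [2] / [5];  Q = [1] / [2] / [3]
  Insert 4 (step 4): P = [1, 4] / [2] / [5];  Q = [1, 4] / [2] / [3]
  Insert 6 (step 5): P = [1, 4, 6] / [2] / [5];  Q = [1, 4, 5] / [2] / [3]
  Insert 7 (step 6): P = [1, 4, 6, 7] / [2] / [5];  Q = [1, 4, 5, 6] / [2] / [3]
  Insert 3 (step 7): P = [1, 3, 6, 7] / [2, 4] / [5];  Q = [1, 4, 5, 6] / [2, 7] / [3]
Final shape: (4, 2, 1).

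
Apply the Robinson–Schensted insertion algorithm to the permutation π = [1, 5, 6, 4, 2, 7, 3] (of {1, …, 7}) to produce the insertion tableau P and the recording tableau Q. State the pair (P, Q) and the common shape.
P = [1, 2, 3, 7] / [4, 6] / [5];  Q = [1, 2, 3, 6] / [4, 7] / [5];  common shape = (4, 2, 1)

Row-insert the values π_1, π_2, … into P one at a time, bumping the leftmost entry strictly greater than the inserted value down to the next row. The recording tableau Q records, in position (i, j), the step at which that cell was added to P.
  Insert 1 (step 1): P = [1];  Q = [1]
  Insert 5 (step 2): P = [1, 5];  Q = [1, 2]
  Insert 6 (step 3): P = [1, 5, 6];  Q = [1, 2, 3]
  Insert 4 (step 4): P = [1, 4, 6] / [5];  Q = [1, 2, 3] / [4]
  Insert 2 (step 5): P = [1, 2, 6] / [4] / [5];  Q = [1, 2, 3] / [4] / [5]
  Insert 7 (step 6): P = [1, 2, 6, 7] / [4] / [5];  Q = [1, 2, 3, 6] / [4] / [5]
  Insert 3 (step 7): P = [1, 2, 3, 7] / [4, 6] / [5];  Q = [1, 2, 3, 6] / [4, 7] / [5]
Final shape: (4, 2, 1).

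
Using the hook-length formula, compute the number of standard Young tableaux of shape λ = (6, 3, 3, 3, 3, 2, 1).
# SYT of shape (6, 3, 3, 3, 3, 2, 1) = 203693490

Hook-length formula: f^λ = n! / Π hook(c), product over all cells c of the Young diagram. For λ = (6, 3, 3, 3, 3, 2, 1), n = 21 boxes. Hook lengths by row (left-to-right, top-to-bottom): [12, 10, 8, 3, 2, 1]; [8, 6, 4]; [7, 5, 3]; [6, 4, 2]; [5, 3, 1]; [3, 1]; [1]. Product of hooks = 250822656000. So f^λ = 21! / 250822656000 = 51090942171709440000 / 250822656000 = 203693490.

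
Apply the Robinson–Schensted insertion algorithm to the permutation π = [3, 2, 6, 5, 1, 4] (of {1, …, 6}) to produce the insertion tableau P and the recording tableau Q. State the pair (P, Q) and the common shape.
P = [1, 4] / [2, 5] / [3, 6];  Q = [1, 3] / [2, 4] / [5, 6];  common shape = (2, 2, 2)

Row-insert the values π_1, π_2, … into P one at a time, bumping the leftmost entry strictly greater than the inserted value down to the next row. The recording tableau Q records, in position (i, j), the step at which that cell was added to P.
  Insert 3 (step 1): P = [3];  Q = [1]
  Insert 2 (step 2): P = [2] / [3];  Q = [1] / [2]
  Insert 6 (step 3): P = [2, 6] / [3];  Q = [1, 3] / [2]
  Insert 5 (step 4): P = [2, 5] / [3, 6];  Q = [1, 3] / [2, 4]
  Insert 1 (step 5): P = [1, 5] / [2, 6] / [3];  Q = [1, 3] / [2, 4] / [5]
  Insert 4 (step 6): P = [1, 4] / [2, 5] / [3, 6];  Q = [1, 3] / [2, 4] / [5, 6]
Final shape: (2, 2, 2).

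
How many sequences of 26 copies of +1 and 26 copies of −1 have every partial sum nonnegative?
C_26 = 18367353072152

These ballot sequences are counted by the Catalan number C_n = (1/(n + 1)) · C(2n, n). For n = 26: C_26 = (1/27) · C(52, 26) = 495918532948104/27 = 18367353072152.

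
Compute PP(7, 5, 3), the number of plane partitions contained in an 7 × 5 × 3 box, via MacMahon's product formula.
PP(7, 5, 3) = 16195608

Evaluate the triple product over i = 1..7, j = 1..5, k = 1..3. The factors are (2/1) · (3/2) · (4/3) · (3/2) · (4/3) · (5/4) · (4/3) · (5/4) · … (105 factors total). The numerators and denominators telescope so the product is an integer; carrying out the multiplication exactly gives PP(7, 5, 3) = 16195608.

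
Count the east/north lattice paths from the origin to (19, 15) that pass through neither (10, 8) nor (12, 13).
Number of paths = 1201246248

Inclusion–exclusion. Total paths: C(34, 19) = 1855967520. Through P₁: C(18, 10)·C(16, 9) = 500591520. Through P₂: C(25, 12)·C(9, 7) = 187210800. Since P₁ is strictly southwest of P₂, a monotone path through both must visit P₁ then P₂; paths through both = C(18, 10)·C(7, 2)·C(9, 7) = 33081048. Avoid both = 1855967520 − 500591520 − 187210800 + 33081048 = 1201246248.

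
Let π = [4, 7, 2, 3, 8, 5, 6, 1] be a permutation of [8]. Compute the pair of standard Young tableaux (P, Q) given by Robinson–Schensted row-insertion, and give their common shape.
P = [1, 3, 5, 6] / [2, 7, 8] / [4];  Q = [1, 2, 5, 7] / [3, 4, 6] / [8];  common shape = (4, 3, 1)

Row-insert the values π_1, π_2, … into P one at a time, bumping the leftmost entry strictly greater than the inserted value down to the next row. The recording tableau Q records, in position (i, j), the step at which that cell was added to P.
  Insert 4 (step 1): P = [4];  Q = [1]
  Insert 7 (step 2): P = [4, 7];  Q = [1, 2]
  Insert 2 (step 3): P = [2, 7] / [4];  Q = [1, 2] / [3]
  Insert 3 (step 4): P = [2, 3] / [4, 7];  Q = [1, 2] / [3, 4]
  Insert 8 (step 5): P = [2, 3, 8] / [4, 7];  Q = [1, 2, 5] / [3, 4]
  Insert 5 (step 6): P = [2, 3, 5] / [4, 7, 8];  Q = [1, 2, 5] / [3, 4, 6]
  Insert 6 (step 7): P = [2, 3, 5, 6] / [4, 7, 8];  Q = [1, 2, 5, 7] / [3, 4, 6]
  Insert 1 (step 8): P = [1, 3, 5, 6] / [2, 7, 8] / [4];  Q = [1, 2, 5, 7] / [3, 4, 6] / [8]
Final shape: (4, 3, 1).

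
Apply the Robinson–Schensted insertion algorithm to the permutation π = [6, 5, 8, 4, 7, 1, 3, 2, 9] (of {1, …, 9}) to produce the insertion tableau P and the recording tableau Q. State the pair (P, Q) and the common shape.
P = [1, 2, 9] / [3, 7] / [4, 8] / [5] / [6];  Q = [1, 3, 9] / [2, 5] / [4, 7] / [6] / [8];  common shape = (3, 2, 2, 1, 1)

Row-insert the values π_1, π_2, … into P one at a time, bumping the leftmost entry strictly greater than the inserted value down to the next row. The recording tableau Q records, in position (i, j), the step at which that cell was added to P.
  Insert 6 (step 1): P = [6];  Q = [1]
  Insert 5 (step 2): P = [5] / [6];  Q = [1] / [2]
  Insert 8 (step 3): P = [5, 8] / [6];  Q = [1, 3] / [2]
  Insert 4 (step 4): P = [4, 8] / [5] / [6];  Q = [1, 3] / [2] / [4]
  Insert 7 (step 5): P = [4, 7] / [5, 8] / [6];  Q = [1, 3] / [2, 5] / [4]
  Insert 1 (step 6): P = [1, 7] / [4, 8] / [5] / [6];  Q = [1, 3] / [2, 5] / [4] / [6]
  Insert 3 (step 7): P = [1, 3] / [4, 7] / [5, 8] / [6];  Q = [1, 3] / [2, 5] / [4, 7] / [6]
  Insert 2 (step 8): P = [1, 2] / [3, 7] / [4, 8] / [5] / [6];  Q = [1, 3] / [2, 5] / [4, 7] / [6] / [8]
  Insert 9 (step 9): P = [1, 2, 9] / [3, 7] / [4, 8] / [5] / [6];  Q = [1, 3, 9] / [2, 5] / [4, 7] / [6] / [8]
Final shape: (3, 2, 2, 1, 1).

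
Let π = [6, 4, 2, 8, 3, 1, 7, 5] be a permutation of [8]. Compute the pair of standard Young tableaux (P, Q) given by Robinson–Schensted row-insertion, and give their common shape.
P = [1, 3, 5] / [2, 7] / [4, 8] / [6];  Q = [1, 4, 7] / [2, 5] / [3, 8] / [6];  common shape = (3, 2, 2, 1)

Row-insert the values π_1, π_2, … into P one at a time, bumping the leftmost entry strictly greater than the inserted value down to the next row. The recording tableau Q records, in position (i, j), the step at which that cell was added to P.
  Insert 6 (step 1): P = [6];  Q = [1]
  Insert 4 (step 2): P = [4] / [6];  Q = [1] / [2]
  Insert 2 (step 3): P = [2] / [4] / [6];  Q = [1] / [2] / [3]
  Insert 8 (step 4): P = [2, 8] / [4] / [6];  Q = [1, 4] / [2] / [3]
  Insert 3 (step 5): P = [2, 3] / [4, 8] / [6];  Q = [1, 4] / [2, 5] / [3]
  Insert 1 (step 6): P = [1, 3] / [2, 8] / [4] / [6];  Q = [1, 4] / [2, 5] / [3] / [6]
  Insert 7 (step 7): P = [1, 3, 7] / [2, 8] / [4] / [6];  Q = [1, 4, 7] / [2, 5] / [3] / [6]
  Insert 5 (step 8): P = [1, 3, 5] / [2, 7] / [4, 8] / [6];  Q = [1, 4, 7] / [2, 5] / [3, 8] / [6]
Final shape: (3, 2, 2, 1).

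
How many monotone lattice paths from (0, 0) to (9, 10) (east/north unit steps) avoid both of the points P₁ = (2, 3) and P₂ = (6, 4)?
Number of paths = 44618

Inclusion–exclusion. Total paths: C(19, 9) = 92378. Through P₁: C(5, 2)·C(14, 7) = 34320. Through P₂: C(10, 6)·C(9, 3) = 17640. Since P₁ is strictly southwest of P₂, a monotone path through both must visit P₁ then P₂; paths through both = C(5, 2)·C(5, 4)·C(9, 3) = 4200. Avoid both = 92378 − 34320 − 17640 + 4200 = 44618.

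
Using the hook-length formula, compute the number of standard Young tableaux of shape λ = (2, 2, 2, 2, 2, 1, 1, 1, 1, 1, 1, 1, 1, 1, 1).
# SYT of shape (2, 2, 2, 2, 2, 1, 1, 1, 1, 1, 1, 1, 1, 1, 1) = 10659

Hook-length formula: f^λ = n! / Π hook(c), product over all cells c of the Young diagram. For λ = (2, 2, 2, 2, 2, 1, 1, 1, 1, 1, 1, 1, 1, 1, 1), n = 20 boxes. Hook lengths by row (left-to-right, top-to-bottom): [16, 5]; [15, 4]; [14, 3]; [13, 2]; [12, 1]; [10]; [9]; [8]; [7]; [6]; [5]; [4]; [3]; [2]; [1]. Product of hooks = 228248616960000. So f^λ = 20! / 228248616960000 = 2432902008176640000 / 228248616960000 = 10659.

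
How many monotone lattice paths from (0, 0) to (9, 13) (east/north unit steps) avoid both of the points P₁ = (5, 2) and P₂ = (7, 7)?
Number of paths = 385007

Inclusion–exclusion. Total paths: C(22, 9) = 497420. Through P₁: C(7, 5)·C(15, 4) = 28665. Through P₂: C(14, 7)·C(8, 2) = 96096. Since P₁ is strictly southwest of P₂, a monotone path through both must visit P₁ then P₂; paths through both = C(7, 5)·C(7, 2)·C(8, 2) = 12348. Avoid both = 497420 − 28665 − 96096 + 12348 = 385007.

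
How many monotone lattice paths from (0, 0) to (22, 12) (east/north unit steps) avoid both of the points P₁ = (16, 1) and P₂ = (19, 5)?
Number of paths = 543114568

Inclusion–exclusion. Total paths: C(34, 22) = 548354040. Through P₁: C(17, 16)·C(17, 6) = 210392. Through P₂: C(24, 19)·C(10, 3) = 5100480. Since P₁ is strictly southwest of P₂, a monotone path through both must visit P₁ then P₂; paths through both = C(17, 16)·C(7, 3)·C(10, 3) = 71400. Avoid both = 548354040 − 210392 − 5100480 + 71400 = 543114568.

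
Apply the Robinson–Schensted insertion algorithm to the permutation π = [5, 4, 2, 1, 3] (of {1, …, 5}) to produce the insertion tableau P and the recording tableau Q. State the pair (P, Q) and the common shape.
P = [1, 3] / [2] / [4] / [5];  Q = [1, 5] / [2] / [3] / [4];  common shape = (2, 1, 1, 1)

Row-insert the values π_1, π_2, … into P one at a time, bumping the leftmost entry strictly greater than the inserted value down to the next row. The recording tableau Q records, in position (i, j), the step at which that cell was added to P.
  Insert 5 (step 1): P = [5];  Q = [1]
  Insert 4 (step 2): P = [4] / [5];  Q = [1] / [2]
  Insert 2 (step 3): P = [2] / [4] / [5];  Q = [1] / [2] / [3]
  Insert 1 (step 4): P = [1] / [2] / [4] / [5];  Q = [1] / [2] / [3] / [4]
  Insert 3 (step 5): P = [1, 3] / [2] / [4] / [5];  Q = [1, 5] / [2] / [3] / [4]
Final shape: (2, 1, 1, 1).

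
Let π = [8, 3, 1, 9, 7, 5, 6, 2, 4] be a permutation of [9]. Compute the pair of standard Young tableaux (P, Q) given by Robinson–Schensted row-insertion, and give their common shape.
P = [1, 2, 4] / [3, 5, 6] / [7, 9] / [8];  Q = [1, 4, 7] / [2, 5, 9] / [3, 6] / [8];  common shape = (3, 3, 2, 1)

Row-insert the values π_1, π_2, … into P one at a time, bumping the leftmost entry strictly greater than the inserted value down to the next row. The recording tableau Q records, in position (i, j), the step at which that cell was added to P.
  Insert 8 (step 1): P = [8];  Q = [1]
  Insert 3 (step 2): P = [3] / [8];  Q = [1] / [2]
  Insert 1 (step 3): P = [1] / [3] / [8];  Q = [1] / [2] / [3]
  Insert 9 (step 4): P = [1, 9] / [3] / [8];  Q = [1, 4] / [2] / [3]
  Insert 7 (step 5): P = [1, 7] / [3, 9] / [8];  Q = [1, 4] / [2, 5] / [3]
  Insert 5 (step 6): P = [1, 5] / [3, 7] / [8, 9];  Q = [1, 4] / [2, 5] / [3, 6]
  Insert 6 (step 7): P = [1, 5, 6] / [3, 7] / [8, 9];  Q = [1, 4, 7] / [2, 5] / [3, 6]
  Insert 2 (step 8): P = [1, 2, 6] / [3, 5] / [7, 9] / [8];  Q = [1, 4, 7] / [2, 5] / [3, 6] / [8]
  Insert 4 (step 9): P = [1, 2, 4] / [3, 5, 6] / [7, 9] / [8];  Q = [1, 4, 7] / [2, 5, 9] / [3, 6] / [8]
Final shape: (3, 3, 2, 1).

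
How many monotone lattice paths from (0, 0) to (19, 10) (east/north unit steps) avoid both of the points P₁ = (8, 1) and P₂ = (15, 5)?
Number of paths = 16939086

Inclusion–exclusion. Total paths: C(29, 19) = 20030010. Through P₁: C(9, 8)·C(20, 11) = 1511640. Through P₂: C(20, 15)·C(9, 4) = 1953504. Since P₁ is strictly southwest of P₂, a monotone path through both must visit P₁ then P₂; paths through both = C(9, 8)·C(11, 7)·C(9, 4) = 374220. Avoid both = 20030010 − 1511640 − 1953504 + 374220 = 16939086.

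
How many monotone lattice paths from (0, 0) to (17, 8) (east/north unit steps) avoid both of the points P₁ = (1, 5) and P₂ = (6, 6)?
Number of paths = 1006497

Inclusion–exclusion. Total paths: C(25, 17) = 1081575. Through P₁: C(6, 1)·C(19, 16) = 5814. Through P₂: C(12, 6)·C(13, 11) = 72072. Since P₁ is strictly southwest of P₂, a monotone path through both must visit P₁ then P₂; paths through both = C(6, 1)·C(6, 5)·C(13, 11) = 2808. Avoid both = 1081575 − 5814 − 72072 + 2808 = 1006497.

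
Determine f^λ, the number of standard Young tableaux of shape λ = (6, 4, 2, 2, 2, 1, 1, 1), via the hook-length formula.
# SYT of shape (6, 4, 2, 2, 2, 1, 1, 1) = 28651392

Hook-length formula: f^λ = n! / Π hook(c), product over all cells c of the Young diagram. For λ = (6, 4, 2, 2, 2, 1, 1, 1), n = 19 boxes. Hook lengths by row (left-to-right, top-to-bottom): [13, 9, 5, 4, 2, 1]; [10, 6, 2, 1]; [7, 3]; [6, 2]; [5, 1]; [3]; [2]; [1]. Product of hooks = 4245696000. So f^λ = 19! / 4245696000 = 121645100408832000 / 4245696000 = 28651392.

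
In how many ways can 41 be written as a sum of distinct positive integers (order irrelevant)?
q(41) = 1260

A partition into distinct parts is a strictly decreasing sequence summing to n. The recurrence d(n, m) = d(n, m−1) + d(n−m, m−1) (use part m at most once) with q(n) = d(n, n) gives q(41) = 1260. (Euler's theorem: # distinct-part partitions = # odd-part partitions.)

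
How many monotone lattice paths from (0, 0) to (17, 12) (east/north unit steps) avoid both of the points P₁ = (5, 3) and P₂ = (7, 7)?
Number of paths = 27652079

Inclusion–exclusion. Total paths: C(29, 17) = 51895935. Through P₁: C(8, 5)·C(21, 12) = 16460080. Through P₂: C(14, 7)·C(15, 10) = 10306296. Since P₁ is strictly southwest of P₂, a monotone path through both must visit P₁ then P₂; paths through both = C(8, 5)·C(6, 2)·C(15, 10) = 2522520. Avoid both = 51895935 − 16460080 − 10306296 + 2522520 = 27652079.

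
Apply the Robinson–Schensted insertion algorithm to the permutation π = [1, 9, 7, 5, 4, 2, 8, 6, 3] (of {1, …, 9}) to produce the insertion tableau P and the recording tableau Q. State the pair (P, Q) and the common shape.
P = [1, 2, 3] / [4, 6] / [5, 8] / [7] / [9];  Q = [1, 2, 7] / [3, 8] / [4, 9] / [5] / [6];  common shape = (3, 2, 2, 1, 1)

Row-insert the values π_1, π_2, … into P one at a time, bumping the leftmost entry strictly greater than the inserted value down to the next row. The recording tableau Q records, in position (i, j), the step at which that cell was added to P.
  Insert 1 (step 1): P = [1];  Q = [1]
  Insert 9 (step 2): P = [1, 9];  Q = [1, 2]
  Insert 7 (step 3): P = [1, 7] / [9];  Q = [1, 2] / [3]
  Insert 5 (step 4): P = [1, 5] / [7] / [9];  Q = [1, 2] / [3] / [4]
  Insert 4 (step 5): P = [1, 4] / [5] / [7] / [9];  Q = [1, 2] / [3] / [4] / [5]
  Insert 2 (step 6): P = [1, 2] / [4] / [5] / [7] / [9];  Q = [1, 2] / [3] / [4] / [5] / [6]
  Insert 8 (step 7): P = [1, 2, 8] / [4] / [5] / [7] / [9];  Q = [1, 2, 7] / [3] / [4] / [5] / [6]
  Insert 6 (step 8): P = [1, 2, 6] / [4, 8] / [5] / [7] / [9];  Q = [1, 2, 7] / [3, 8] / [4] / [5] / [6]
  Insert 3 (step 9): P = [1, 2, 3] / [4, 6] / [5, 8] / [7] / [9];  Q = [1, 2, 7] / [3, 8] / [4, 9] / [5] / [6]
Final shape: (3, 2, 2, 1, 1).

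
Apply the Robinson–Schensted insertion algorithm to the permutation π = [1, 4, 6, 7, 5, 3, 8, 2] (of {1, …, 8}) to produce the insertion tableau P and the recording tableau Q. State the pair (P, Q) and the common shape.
P = [1, 2, 5, 7, 8] / [3] / [4] / [6];  Q = [1, 2, 3, 4, 7] / [5] / [6] / [8];  common shape = (5, 1, 1, 1)

Row-insert the values π_1, π_2, … into P one at a time, bumping the leftmost entry strictly greater than the inserted value down to the next row. The recording tableau Q records, in position (i, j), the step at which that cell was added to P.
  Insert 1 (step 1): P = [1];  Q = [1]
  Insert 4 (step 2): P = [1, 4];  Q = [1, 2]
  Insert 6 (step 3): P = [1, 4, 6];  Q = [1, 2, 3]
  Insert 7 (step 4): P = [1, 4, 6, 7];  Q = [1, 2, 3, 4]
  Insert 5 (step 5): P = [1, 4, 5, 7] / [6];  Q = [1, 2, 3, 4] / [5]
  Insert 3 (step 6): P = [1, 3, 5, 7] / [4] / [6];  Q = [1, 2, 3, 4] / [5] / [6]
  Insert 8 (step 7): P = [1, 3, 5, 7, 8] / [4] / [6];  Q = [1, 2, 3, 4, 7] / [5] / [6]
  Insert 2 (step 8): P = [1, 2, 5, 7, 8] / [3] / [4] / [6];  Q = [1, 2, 3, 4, 7] / [5] / [6] / [8]
Final shape: (5, 1, 1, 1).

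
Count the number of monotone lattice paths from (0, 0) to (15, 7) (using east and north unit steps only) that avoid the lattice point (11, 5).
Number of paths = 105024

Total paths from (0, 0) to (15, 7): C(22, 15) = 170544. Paths through (11, 5): (paths (0, 0) → (11, 5)) × (paths (11, 5) → (15, 7)) = C(16, 11) · C(6, 4) = 4368 · 15 = 65520. Avoidance count = 170544 − 65520 = 105024.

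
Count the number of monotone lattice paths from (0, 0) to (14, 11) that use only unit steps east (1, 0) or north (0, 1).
Number of paths = 4457400

A monotone lattice path from (0, 0) to (14, 11) consists of 14 east steps and 11 north steps in some order, so it is determined by which 14 of the 25 steps are east. The count is C(25, 14) = 4457400.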